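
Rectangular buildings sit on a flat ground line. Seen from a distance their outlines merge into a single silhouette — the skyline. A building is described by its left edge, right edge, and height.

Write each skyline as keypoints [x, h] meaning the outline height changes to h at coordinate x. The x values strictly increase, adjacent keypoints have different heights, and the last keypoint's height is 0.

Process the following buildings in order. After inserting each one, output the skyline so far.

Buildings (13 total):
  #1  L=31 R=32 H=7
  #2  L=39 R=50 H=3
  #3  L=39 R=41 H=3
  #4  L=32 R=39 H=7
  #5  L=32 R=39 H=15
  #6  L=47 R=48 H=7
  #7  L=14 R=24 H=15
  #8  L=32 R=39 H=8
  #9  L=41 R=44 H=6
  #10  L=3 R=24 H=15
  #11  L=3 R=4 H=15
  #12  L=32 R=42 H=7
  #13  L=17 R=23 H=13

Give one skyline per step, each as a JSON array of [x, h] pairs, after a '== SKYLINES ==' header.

== SKYLINES ==
[[31,7],[32,0]]
[[31,7],[32,0],[39,3],[50,0]]
[[31,7],[32,0],[39,3],[50,0]]
[[31,7],[39,3],[50,0]]
[[31,7],[32,15],[39,3],[50,0]]
[[31,7],[32,15],[39,3],[47,7],[48,3],[50,0]]
[[14,15],[24,0],[31,7],[32,15],[39,3],[47,7],[48,3],[50,0]]
[[14,15],[24,0],[31,7],[32,15],[39,3],[47,7],[48,3],[50,0]]
[[14,15],[24,0],[31,7],[32,15],[39,3],[41,6],[44,3],[47,7],[48,3],[50,0]]
[[3,15],[24,0],[31,7],[32,15],[39,3],[41,6],[44,3],[47,7],[48,3],[50,0]]
[[3,15],[24,0],[31,7],[32,15],[39,3],[41,6],[44,3],[47,7],[48,3],[50,0]]
[[3,15],[24,0],[31,7],[32,15],[39,7],[42,6],[44,3],[47,7],[48,3],[50,0]]
[[3,15],[24,0],[31,7],[32,15],[39,7],[42,6],[44,3],[47,7],[48,3],[50,0]]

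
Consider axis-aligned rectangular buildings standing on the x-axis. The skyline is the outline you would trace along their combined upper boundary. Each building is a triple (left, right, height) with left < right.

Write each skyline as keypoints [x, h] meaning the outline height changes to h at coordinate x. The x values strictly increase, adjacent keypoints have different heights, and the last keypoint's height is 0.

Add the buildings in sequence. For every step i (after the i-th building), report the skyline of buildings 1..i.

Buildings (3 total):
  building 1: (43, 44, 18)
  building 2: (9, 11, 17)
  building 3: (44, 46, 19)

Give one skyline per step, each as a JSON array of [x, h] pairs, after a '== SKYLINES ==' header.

== SKYLINES ==
[[43,18],[44,0]]
[[9,17],[11,0],[43,18],[44,0]]
[[9,17],[11,0],[43,18],[44,19],[46,0]]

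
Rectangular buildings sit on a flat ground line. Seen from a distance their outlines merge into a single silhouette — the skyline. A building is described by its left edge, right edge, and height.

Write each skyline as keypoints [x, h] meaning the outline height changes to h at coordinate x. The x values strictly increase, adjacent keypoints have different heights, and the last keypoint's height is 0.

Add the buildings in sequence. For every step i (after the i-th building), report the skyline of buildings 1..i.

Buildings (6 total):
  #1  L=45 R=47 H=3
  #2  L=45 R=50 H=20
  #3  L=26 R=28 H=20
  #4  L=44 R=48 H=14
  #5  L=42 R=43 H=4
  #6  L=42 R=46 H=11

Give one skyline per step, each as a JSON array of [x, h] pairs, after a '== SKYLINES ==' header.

== SKYLINES ==
[[45,3],[47,0]]
[[45,20],[50,0]]
[[26,20],[28,0],[45,20],[50,0]]
[[26,20],[28,0],[44,14],[45,20],[50,0]]
[[26,20],[28,0],[42,4],[43,0],[44,14],[45,20],[50,0]]
[[26,20],[28,0],[42,11],[44,14],[45,20],[50,0]]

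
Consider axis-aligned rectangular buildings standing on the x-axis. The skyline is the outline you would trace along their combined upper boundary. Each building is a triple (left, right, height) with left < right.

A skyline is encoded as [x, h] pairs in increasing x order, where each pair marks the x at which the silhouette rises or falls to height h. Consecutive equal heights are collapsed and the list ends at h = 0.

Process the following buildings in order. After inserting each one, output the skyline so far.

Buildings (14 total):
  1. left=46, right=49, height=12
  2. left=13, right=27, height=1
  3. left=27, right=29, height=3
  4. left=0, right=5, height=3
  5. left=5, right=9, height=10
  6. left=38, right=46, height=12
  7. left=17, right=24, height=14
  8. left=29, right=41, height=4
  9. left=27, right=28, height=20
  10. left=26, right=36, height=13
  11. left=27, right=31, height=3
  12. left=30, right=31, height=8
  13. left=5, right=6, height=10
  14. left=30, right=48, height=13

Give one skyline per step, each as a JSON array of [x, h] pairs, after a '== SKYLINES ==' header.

== SKYLINES ==
[[46,12],[49,0]]
[[13,1],[27,0],[46,12],[49,0]]
[[13,1],[27,3],[29,0],[46,12],[49,0]]
[[0,3],[5,0],[13,1],[27,3],[29,0],[46,12],[49,0]]
[[0,3],[5,10],[9,0],[13,1],[27,3],[29,0],[46,12],[49,0]]
[[0,3],[5,10],[9,0],[13,1],[27,3],[29,0],[38,12],[49,0]]
[[0,3],[5,10],[9,0],[13,1],[17,14],[24,1],[27,3],[29,0],[38,12],[49,0]]
[[0,3],[5,10],[9,0],[13,1],[17,14],[24,1],[27,3],[29,4],[38,12],[49,0]]
[[0,3],[5,10],[9,0],[13,1],[17,14],[24,1],[27,20],[28,3],[29,4],[38,12],[49,0]]
[[0,3],[5,10],[9,0],[13,1],[17,14],[24,1],[26,13],[27,20],[28,13],[36,4],[38,12],[49,0]]
[[0,3],[5,10],[9,0],[13,1],[17,14],[24,1],[26,13],[27,20],[28,13],[36,4],[38,12],[49,0]]
[[0,3],[5,10],[9,0],[13,1],[17,14],[24,1],[26,13],[27,20],[28,13],[36,4],[38,12],[49,0]]
[[0,3],[5,10],[9,0],[13,1],[17,14],[24,1],[26,13],[27,20],[28,13],[36,4],[38,12],[49,0]]
[[0,3],[5,10],[9,0],[13,1],[17,14],[24,1],[26,13],[27,20],[28,13],[48,12],[49,0]]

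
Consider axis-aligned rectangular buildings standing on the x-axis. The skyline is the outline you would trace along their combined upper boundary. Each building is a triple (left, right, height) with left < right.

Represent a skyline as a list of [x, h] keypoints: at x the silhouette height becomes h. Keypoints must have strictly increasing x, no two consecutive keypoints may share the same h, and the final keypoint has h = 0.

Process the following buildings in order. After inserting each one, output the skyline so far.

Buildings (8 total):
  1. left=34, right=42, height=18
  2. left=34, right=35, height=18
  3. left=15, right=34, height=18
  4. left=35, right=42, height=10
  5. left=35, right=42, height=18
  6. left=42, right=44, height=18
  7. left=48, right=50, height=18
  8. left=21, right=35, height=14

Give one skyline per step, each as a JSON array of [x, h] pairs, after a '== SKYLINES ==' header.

== SKYLINES ==
[[34,18],[42,0]]
[[34,18],[42,0]]
[[15,18],[42,0]]
[[15,18],[42,0]]
[[15,18],[42,0]]
[[15,18],[44,0]]
[[15,18],[44,0],[48,18],[50,0]]
[[15,18],[44,0],[48,18],[50,0]]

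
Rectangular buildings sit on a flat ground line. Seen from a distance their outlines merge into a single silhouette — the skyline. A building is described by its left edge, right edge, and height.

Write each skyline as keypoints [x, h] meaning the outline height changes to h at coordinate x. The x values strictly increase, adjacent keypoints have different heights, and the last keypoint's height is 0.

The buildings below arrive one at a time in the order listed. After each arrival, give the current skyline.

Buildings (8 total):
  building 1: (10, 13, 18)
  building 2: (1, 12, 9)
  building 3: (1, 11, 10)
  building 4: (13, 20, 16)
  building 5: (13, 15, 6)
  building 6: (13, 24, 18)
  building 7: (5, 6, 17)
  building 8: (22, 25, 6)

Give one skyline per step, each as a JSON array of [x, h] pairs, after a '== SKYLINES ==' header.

== SKYLINES ==
[[10,18],[13,0]]
[[1,9],[10,18],[13,0]]
[[1,10],[10,18],[13,0]]
[[1,10],[10,18],[13,16],[20,0]]
[[1,10],[10,18],[13,16],[20,0]]
[[1,10],[10,18],[24,0]]
[[1,10],[5,17],[6,10],[10,18],[24,0]]
[[1,10],[5,17],[6,10],[10,18],[24,6],[25,0]]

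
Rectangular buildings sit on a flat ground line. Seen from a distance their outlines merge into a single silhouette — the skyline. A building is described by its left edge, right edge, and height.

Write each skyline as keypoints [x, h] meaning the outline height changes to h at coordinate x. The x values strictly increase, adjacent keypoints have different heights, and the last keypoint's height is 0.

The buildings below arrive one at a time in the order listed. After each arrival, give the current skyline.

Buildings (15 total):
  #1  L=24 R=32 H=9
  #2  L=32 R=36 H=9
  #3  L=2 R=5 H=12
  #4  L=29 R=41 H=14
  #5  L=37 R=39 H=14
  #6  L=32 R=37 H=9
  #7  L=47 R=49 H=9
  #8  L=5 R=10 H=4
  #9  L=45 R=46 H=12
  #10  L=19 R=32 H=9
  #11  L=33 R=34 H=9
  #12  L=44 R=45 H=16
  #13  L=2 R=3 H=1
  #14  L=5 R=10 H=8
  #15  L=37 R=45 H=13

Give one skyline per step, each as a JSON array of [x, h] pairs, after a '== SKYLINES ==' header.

== SKYLINES ==
[[24,9],[32,0]]
[[24,9],[36,0]]
[[2,12],[5,0],[24,9],[36,0]]
[[2,12],[5,0],[24,9],[29,14],[41,0]]
[[2,12],[5,0],[24,9],[29,14],[41,0]]
[[2,12],[5,0],[24,9],[29,14],[41,0]]
[[2,12],[5,0],[24,9],[29,14],[41,0],[47,9],[49,0]]
[[2,12],[5,4],[10,0],[24,9],[29,14],[41,0],[47,9],[49,0]]
[[2,12],[5,4],[10,0],[24,9],[29,14],[41,0],[45,12],[46,0],[47,9],[49,0]]
[[2,12],[5,4],[10,0],[19,9],[29,14],[41,0],[45,12],[46,0],[47,9],[49,0]]
[[2,12],[5,4],[10,0],[19,9],[29,14],[41,0],[45,12],[46,0],[47,9],[49,0]]
[[2,12],[5,4],[10,0],[19,9],[29,14],[41,0],[44,16],[45,12],[46,0],[47,9],[49,0]]
[[2,12],[5,4],[10,0],[19,9],[29,14],[41,0],[44,16],[45,12],[46,0],[47,9],[49,0]]
[[2,12],[5,8],[10,0],[19,9],[29,14],[41,0],[44,16],[45,12],[46,0],[47,9],[49,0]]
[[2,12],[5,8],[10,0],[19,9],[29,14],[41,13],[44,16],[45,12],[46,0],[47,9],[49,0]]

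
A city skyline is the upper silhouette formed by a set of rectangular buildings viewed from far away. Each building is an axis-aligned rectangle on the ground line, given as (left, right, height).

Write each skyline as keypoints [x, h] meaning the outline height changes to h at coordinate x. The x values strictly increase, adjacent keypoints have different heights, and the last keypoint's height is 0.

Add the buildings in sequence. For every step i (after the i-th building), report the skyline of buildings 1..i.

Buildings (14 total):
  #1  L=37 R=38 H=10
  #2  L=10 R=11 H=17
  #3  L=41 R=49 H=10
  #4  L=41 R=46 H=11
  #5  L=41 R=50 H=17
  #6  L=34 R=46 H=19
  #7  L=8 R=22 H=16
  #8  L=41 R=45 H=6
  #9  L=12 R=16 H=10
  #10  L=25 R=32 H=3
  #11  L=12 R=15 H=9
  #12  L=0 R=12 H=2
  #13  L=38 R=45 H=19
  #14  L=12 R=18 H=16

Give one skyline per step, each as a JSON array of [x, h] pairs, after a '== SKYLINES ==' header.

== SKYLINES ==
[[37,10],[38,0]]
[[10,17],[11,0],[37,10],[38,0]]
[[10,17],[11,0],[37,10],[38,0],[41,10],[49,0]]
[[10,17],[11,0],[37,10],[38,0],[41,11],[46,10],[49,0]]
[[10,17],[11,0],[37,10],[38,0],[41,17],[50,0]]
[[10,17],[11,0],[34,19],[46,17],[50,0]]
[[8,16],[10,17],[11,16],[22,0],[34,19],[46,17],[50,0]]
[[8,16],[10,17],[11,16],[22,0],[34,19],[46,17],[50,0]]
[[8,16],[10,17],[11,16],[22,0],[34,19],[46,17],[50,0]]
[[8,16],[10,17],[11,16],[22,0],[25,3],[32,0],[34,19],[46,17],[50,0]]
[[8,16],[10,17],[11,16],[22,0],[25,3],[32,0],[34,19],[46,17],[50,0]]
[[0,2],[8,16],[10,17],[11,16],[22,0],[25,3],[32,0],[34,19],[46,17],[50,0]]
[[0,2],[8,16],[10,17],[11,16],[22,0],[25,3],[32,0],[34,19],[46,17],[50,0]]
[[0,2],[8,16],[10,17],[11,16],[22,0],[25,3],[32,0],[34,19],[46,17],[50,0]]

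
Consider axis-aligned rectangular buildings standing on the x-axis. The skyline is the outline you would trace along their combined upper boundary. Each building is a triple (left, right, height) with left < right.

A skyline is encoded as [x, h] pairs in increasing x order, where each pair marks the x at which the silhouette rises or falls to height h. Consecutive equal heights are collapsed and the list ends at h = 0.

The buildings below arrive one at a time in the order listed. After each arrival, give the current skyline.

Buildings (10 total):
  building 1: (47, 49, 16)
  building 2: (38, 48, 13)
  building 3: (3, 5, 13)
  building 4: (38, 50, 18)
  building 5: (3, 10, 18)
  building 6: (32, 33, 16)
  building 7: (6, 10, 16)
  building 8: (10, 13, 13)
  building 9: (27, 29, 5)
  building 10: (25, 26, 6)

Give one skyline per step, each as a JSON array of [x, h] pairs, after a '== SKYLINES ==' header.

== SKYLINES ==
[[47,16],[49,0]]
[[38,13],[47,16],[49,0]]
[[3,13],[5,0],[38,13],[47,16],[49,0]]
[[3,13],[5,0],[38,18],[50,0]]
[[3,18],[10,0],[38,18],[50,0]]
[[3,18],[10,0],[32,16],[33,0],[38,18],[50,0]]
[[3,18],[10,0],[32,16],[33,0],[38,18],[50,0]]
[[3,18],[10,13],[13,0],[32,16],[33,0],[38,18],[50,0]]
[[3,18],[10,13],[13,0],[27,5],[29,0],[32,16],[33,0],[38,18],[50,0]]
[[3,18],[10,13],[13,0],[25,6],[26,0],[27,5],[29,0],[32,16],[33,0],[38,18],[50,0]]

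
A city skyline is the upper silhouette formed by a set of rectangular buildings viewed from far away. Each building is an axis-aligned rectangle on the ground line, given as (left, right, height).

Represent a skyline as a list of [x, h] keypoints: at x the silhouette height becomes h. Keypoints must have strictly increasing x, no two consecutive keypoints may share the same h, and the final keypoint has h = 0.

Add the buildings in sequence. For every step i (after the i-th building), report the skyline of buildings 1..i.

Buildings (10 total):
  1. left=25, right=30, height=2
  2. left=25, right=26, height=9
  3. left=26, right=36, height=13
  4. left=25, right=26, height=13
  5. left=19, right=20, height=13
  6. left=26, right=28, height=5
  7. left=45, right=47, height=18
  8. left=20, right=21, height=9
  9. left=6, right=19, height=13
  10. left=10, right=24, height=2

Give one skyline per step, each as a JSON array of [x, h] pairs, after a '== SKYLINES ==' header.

== SKYLINES ==
[[25,2],[30,0]]
[[25,9],[26,2],[30,0]]
[[25,9],[26,13],[36,0]]
[[25,13],[36,0]]
[[19,13],[20,0],[25,13],[36,0]]
[[19,13],[20,0],[25,13],[36,0]]
[[19,13],[20,0],[25,13],[36,0],[45,18],[47,0]]
[[19,13],[20,9],[21,0],[25,13],[36,0],[45,18],[47,0]]
[[6,13],[20,9],[21,0],[25,13],[36,0],[45,18],[47,0]]
[[6,13],[20,9],[21,2],[24,0],[25,13],[36,0],[45,18],[47,0]]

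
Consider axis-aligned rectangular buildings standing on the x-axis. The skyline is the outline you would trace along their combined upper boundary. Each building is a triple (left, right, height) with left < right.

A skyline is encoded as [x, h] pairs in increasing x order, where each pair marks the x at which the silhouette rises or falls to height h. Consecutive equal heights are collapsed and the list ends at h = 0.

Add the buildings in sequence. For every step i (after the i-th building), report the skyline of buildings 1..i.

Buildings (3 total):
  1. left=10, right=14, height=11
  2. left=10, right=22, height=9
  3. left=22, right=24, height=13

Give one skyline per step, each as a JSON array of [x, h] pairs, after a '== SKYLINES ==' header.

== SKYLINES ==
[[10,11],[14,0]]
[[10,11],[14,9],[22,0]]
[[10,11],[14,9],[22,13],[24,0]]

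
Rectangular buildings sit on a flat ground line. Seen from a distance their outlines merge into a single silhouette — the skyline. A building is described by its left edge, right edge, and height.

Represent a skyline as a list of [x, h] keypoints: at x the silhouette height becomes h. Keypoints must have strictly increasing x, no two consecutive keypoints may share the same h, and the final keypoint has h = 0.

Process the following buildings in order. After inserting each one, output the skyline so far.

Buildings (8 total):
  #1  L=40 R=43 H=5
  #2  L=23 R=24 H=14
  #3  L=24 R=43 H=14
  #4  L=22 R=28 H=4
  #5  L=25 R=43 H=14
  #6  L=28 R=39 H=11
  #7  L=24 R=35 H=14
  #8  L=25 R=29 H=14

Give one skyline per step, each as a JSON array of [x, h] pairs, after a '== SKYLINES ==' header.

== SKYLINES ==
[[40,5],[43,0]]
[[23,14],[24,0],[40,5],[43,0]]
[[23,14],[43,0]]
[[22,4],[23,14],[43,0]]
[[22,4],[23,14],[43,0]]
[[22,4],[23,14],[43,0]]
[[22,4],[23,14],[43,0]]
[[22,4],[23,14],[43,0]]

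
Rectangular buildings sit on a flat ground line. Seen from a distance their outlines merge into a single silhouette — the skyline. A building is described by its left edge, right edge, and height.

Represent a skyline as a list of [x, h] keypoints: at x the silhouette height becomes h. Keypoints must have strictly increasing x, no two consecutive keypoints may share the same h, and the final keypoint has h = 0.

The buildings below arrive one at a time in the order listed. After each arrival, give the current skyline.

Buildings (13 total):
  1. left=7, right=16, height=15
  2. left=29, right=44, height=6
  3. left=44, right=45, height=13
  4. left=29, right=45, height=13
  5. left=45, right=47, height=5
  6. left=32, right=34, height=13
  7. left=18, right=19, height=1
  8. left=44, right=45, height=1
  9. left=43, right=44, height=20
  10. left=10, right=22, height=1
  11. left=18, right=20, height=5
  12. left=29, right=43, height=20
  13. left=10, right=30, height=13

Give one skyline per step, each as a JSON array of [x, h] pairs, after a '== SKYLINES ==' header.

== SKYLINES ==
[[7,15],[16,0]]
[[7,15],[16,0],[29,6],[44,0]]
[[7,15],[16,0],[29,6],[44,13],[45,0]]
[[7,15],[16,0],[29,13],[45,0]]
[[7,15],[16,0],[29,13],[45,5],[47,0]]
[[7,15],[16,0],[29,13],[45,5],[47,0]]
[[7,15],[16,0],[18,1],[19,0],[29,13],[45,5],[47,0]]
[[7,15],[16,0],[18,1],[19,0],[29,13],[45,5],[47,0]]
[[7,15],[16,0],[18,1],[19,0],[29,13],[43,20],[44,13],[45,5],[47,0]]
[[7,15],[16,1],[22,0],[29,13],[43,20],[44,13],[45,5],[47,0]]
[[7,15],[16,1],[18,5],[20,1],[22,0],[29,13],[43,20],[44,13],[45,5],[47,0]]
[[7,15],[16,1],[18,5],[20,1],[22,0],[29,20],[44,13],[45,5],[47,0]]
[[7,15],[16,13],[29,20],[44,13],[45,5],[47,0]]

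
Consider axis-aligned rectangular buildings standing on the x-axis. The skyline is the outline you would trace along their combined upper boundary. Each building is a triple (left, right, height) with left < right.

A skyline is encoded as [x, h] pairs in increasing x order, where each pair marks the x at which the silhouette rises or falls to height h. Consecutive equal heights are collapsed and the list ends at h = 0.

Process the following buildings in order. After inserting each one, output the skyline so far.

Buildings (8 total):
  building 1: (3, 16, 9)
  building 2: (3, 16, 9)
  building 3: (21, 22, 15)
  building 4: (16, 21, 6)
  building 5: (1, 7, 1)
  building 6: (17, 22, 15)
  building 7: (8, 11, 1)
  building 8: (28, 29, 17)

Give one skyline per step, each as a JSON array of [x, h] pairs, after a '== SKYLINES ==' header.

== SKYLINES ==
[[3,9],[16,0]]
[[3,9],[16,0]]
[[3,9],[16,0],[21,15],[22,0]]
[[3,9],[16,6],[21,15],[22,0]]
[[1,1],[3,9],[16,6],[21,15],[22,0]]
[[1,1],[3,9],[16,6],[17,15],[22,0]]
[[1,1],[3,9],[16,6],[17,15],[22,0]]
[[1,1],[3,9],[16,6],[17,15],[22,0],[28,17],[29,0]]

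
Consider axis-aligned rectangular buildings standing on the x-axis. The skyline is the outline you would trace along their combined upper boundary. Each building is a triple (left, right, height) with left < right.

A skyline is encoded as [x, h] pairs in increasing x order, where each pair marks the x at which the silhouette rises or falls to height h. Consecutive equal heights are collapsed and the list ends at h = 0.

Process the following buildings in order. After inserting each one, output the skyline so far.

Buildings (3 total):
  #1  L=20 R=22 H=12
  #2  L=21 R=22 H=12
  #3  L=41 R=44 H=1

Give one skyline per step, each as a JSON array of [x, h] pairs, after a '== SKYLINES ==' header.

== SKYLINES ==
[[20,12],[22,0]]
[[20,12],[22,0]]
[[20,12],[22,0],[41,1],[44,0]]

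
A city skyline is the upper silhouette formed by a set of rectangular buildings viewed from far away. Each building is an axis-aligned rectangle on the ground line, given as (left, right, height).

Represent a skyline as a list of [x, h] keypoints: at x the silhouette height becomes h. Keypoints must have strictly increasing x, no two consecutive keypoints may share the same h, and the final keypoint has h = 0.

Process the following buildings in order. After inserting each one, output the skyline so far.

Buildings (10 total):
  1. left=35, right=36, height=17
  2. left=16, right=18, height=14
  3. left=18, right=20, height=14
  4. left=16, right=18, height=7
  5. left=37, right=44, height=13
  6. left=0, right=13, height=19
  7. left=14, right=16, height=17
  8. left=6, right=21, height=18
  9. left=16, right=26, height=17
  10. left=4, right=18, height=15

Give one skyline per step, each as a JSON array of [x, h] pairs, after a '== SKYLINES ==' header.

== SKYLINES ==
[[35,17],[36,0]]
[[16,14],[18,0],[35,17],[36,0]]
[[16,14],[20,0],[35,17],[36,0]]
[[16,14],[20,0],[35,17],[36,0]]
[[16,14],[20,0],[35,17],[36,0],[37,13],[44,0]]
[[0,19],[13,0],[16,14],[20,0],[35,17],[36,0],[37,13],[44,0]]
[[0,19],[13,0],[14,17],[16,14],[20,0],[35,17],[36,0],[37,13],[44,0]]
[[0,19],[13,18],[21,0],[35,17],[36,0],[37,13],[44,0]]
[[0,19],[13,18],[21,17],[26,0],[35,17],[36,0],[37,13],[44,0]]
[[0,19],[13,18],[21,17],[26,0],[35,17],[36,0],[37,13],[44,0]]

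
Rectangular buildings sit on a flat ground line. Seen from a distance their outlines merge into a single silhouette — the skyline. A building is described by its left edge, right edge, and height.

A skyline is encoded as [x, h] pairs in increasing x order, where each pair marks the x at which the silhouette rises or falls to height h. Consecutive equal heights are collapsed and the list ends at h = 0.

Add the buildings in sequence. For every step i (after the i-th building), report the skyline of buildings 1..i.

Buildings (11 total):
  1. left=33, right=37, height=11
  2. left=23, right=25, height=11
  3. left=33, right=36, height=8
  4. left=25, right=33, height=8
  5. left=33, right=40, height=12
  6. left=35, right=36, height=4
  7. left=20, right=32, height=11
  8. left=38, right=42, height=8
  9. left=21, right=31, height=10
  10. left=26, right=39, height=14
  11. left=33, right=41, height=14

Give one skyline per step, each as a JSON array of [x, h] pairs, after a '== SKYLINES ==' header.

== SKYLINES ==
[[33,11],[37,0]]
[[23,11],[25,0],[33,11],[37,0]]
[[23,11],[25,0],[33,11],[37,0]]
[[23,11],[25,8],[33,11],[37,0]]
[[23,11],[25,8],[33,12],[40,0]]
[[23,11],[25,8],[33,12],[40,0]]
[[20,11],[32,8],[33,12],[40,0]]
[[20,11],[32,8],[33,12],[40,8],[42,0]]
[[20,11],[32,8],[33,12],[40,8],[42,0]]
[[20,11],[26,14],[39,12],[40,8],[42,0]]
[[20,11],[26,14],[41,8],[42,0]]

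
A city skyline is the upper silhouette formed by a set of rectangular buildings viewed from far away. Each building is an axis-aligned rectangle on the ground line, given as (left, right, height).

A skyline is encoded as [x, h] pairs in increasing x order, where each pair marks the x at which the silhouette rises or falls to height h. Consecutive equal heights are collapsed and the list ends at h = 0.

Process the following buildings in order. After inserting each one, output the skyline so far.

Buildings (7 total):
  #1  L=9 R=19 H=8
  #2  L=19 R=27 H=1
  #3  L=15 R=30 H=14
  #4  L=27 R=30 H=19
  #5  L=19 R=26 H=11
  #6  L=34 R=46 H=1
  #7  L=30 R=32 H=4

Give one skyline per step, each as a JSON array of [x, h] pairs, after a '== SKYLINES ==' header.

== SKYLINES ==
[[9,8],[19,0]]
[[9,8],[19,1],[27,0]]
[[9,8],[15,14],[30,0]]
[[9,8],[15,14],[27,19],[30,0]]
[[9,8],[15,14],[27,19],[30,0]]
[[9,8],[15,14],[27,19],[30,0],[34,1],[46,0]]
[[9,8],[15,14],[27,19],[30,4],[32,0],[34,1],[46,0]]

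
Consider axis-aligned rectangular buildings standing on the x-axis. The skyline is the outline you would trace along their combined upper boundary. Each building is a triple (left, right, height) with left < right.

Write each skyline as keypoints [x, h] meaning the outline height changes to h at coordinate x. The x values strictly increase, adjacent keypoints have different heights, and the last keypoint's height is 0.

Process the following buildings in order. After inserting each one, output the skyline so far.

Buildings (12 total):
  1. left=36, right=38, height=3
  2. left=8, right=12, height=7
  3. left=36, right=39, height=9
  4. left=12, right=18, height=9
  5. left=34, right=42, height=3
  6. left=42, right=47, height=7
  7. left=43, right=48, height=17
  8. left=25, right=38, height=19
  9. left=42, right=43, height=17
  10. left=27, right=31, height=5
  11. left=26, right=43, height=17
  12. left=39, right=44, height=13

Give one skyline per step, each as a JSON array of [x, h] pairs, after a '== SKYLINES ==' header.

== SKYLINES ==
[[36,3],[38,0]]
[[8,7],[12,0],[36,3],[38,0]]
[[8,7],[12,0],[36,9],[39,0]]
[[8,7],[12,9],[18,0],[36,9],[39,0]]
[[8,7],[12,9],[18,0],[34,3],[36,9],[39,3],[42,0]]
[[8,7],[12,9],[18,0],[34,3],[36,9],[39,3],[42,7],[47,0]]
[[8,7],[12,9],[18,0],[34,3],[36,9],[39,3],[42,7],[43,17],[48,0]]
[[8,7],[12,9],[18,0],[25,19],[38,9],[39,3],[42,7],[43,17],[48,0]]
[[8,7],[12,9],[18,0],[25,19],[38,9],[39,3],[42,17],[48,0]]
[[8,7],[12,9],[18,0],[25,19],[38,9],[39,3],[42,17],[48,0]]
[[8,7],[12,9],[18,0],[25,19],[38,17],[48,0]]
[[8,7],[12,9],[18,0],[25,19],[38,17],[48,0]]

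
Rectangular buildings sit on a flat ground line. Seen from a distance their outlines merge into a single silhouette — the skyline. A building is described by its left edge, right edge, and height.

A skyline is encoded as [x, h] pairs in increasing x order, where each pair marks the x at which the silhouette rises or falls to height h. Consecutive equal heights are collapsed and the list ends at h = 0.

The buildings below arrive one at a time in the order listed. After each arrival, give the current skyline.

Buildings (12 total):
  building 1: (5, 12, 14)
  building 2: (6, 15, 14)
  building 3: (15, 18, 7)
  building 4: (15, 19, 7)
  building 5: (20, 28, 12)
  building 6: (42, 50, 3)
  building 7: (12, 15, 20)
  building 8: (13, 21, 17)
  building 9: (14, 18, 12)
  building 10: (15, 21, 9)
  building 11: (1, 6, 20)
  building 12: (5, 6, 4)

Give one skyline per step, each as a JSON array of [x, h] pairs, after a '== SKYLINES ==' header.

== SKYLINES ==
[[5,14],[12,0]]
[[5,14],[15,0]]
[[5,14],[15,7],[18,0]]
[[5,14],[15,7],[19,0]]
[[5,14],[15,7],[19,0],[20,12],[28,0]]
[[5,14],[15,7],[19,0],[20,12],[28,0],[42,3],[50,0]]
[[5,14],[12,20],[15,7],[19,0],[20,12],[28,0],[42,3],[50,0]]
[[5,14],[12,20],[15,17],[21,12],[28,0],[42,3],[50,0]]
[[5,14],[12,20],[15,17],[21,12],[28,0],[42,3],[50,0]]
[[5,14],[12,20],[15,17],[21,12],[28,0],[42,3],[50,0]]
[[1,20],[6,14],[12,20],[15,17],[21,12],[28,0],[42,3],[50,0]]
[[1,20],[6,14],[12,20],[15,17],[21,12],[28,0],[42,3],[50,0]]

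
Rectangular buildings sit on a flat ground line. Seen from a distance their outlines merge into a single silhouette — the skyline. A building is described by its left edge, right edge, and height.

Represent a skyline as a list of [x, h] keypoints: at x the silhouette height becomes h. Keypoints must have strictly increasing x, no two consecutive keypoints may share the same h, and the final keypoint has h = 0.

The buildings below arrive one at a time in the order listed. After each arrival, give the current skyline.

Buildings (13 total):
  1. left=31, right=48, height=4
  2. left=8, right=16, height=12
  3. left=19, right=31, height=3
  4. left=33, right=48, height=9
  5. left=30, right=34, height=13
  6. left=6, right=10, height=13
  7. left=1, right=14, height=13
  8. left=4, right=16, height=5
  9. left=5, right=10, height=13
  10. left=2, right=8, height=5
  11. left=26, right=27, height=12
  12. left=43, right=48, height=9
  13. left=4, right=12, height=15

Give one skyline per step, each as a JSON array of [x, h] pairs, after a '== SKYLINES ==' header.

== SKYLINES ==
[[31,4],[48,0]]
[[8,12],[16,0],[31,4],[48,0]]
[[8,12],[16,0],[19,3],[31,4],[48,0]]
[[8,12],[16,0],[19,3],[31,4],[33,9],[48,0]]
[[8,12],[16,0],[19,3],[30,13],[34,9],[48,0]]
[[6,13],[10,12],[16,0],[19,3],[30,13],[34,9],[48,0]]
[[1,13],[14,12],[16,0],[19,3],[30,13],[34,9],[48,0]]
[[1,13],[14,12],[16,0],[19,3],[30,13],[34,9],[48,0]]
[[1,13],[14,12],[16,0],[19,3],[30,13],[34,9],[48,0]]
[[1,13],[14,12],[16,0],[19,3],[30,13],[34,9],[48,0]]
[[1,13],[14,12],[16,0],[19,3],[26,12],[27,3],[30,13],[34,9],[48,0]]
[[1,13],[14,12],[16,0],[19,3],[26,12],[27,3],[30,13],[34,9],[48,0]]
[[1,13],[4,15],[12,13],[14,12],[16,0],[19,3],[26,12],[27,3],[30,13],[34,9],[48,0]]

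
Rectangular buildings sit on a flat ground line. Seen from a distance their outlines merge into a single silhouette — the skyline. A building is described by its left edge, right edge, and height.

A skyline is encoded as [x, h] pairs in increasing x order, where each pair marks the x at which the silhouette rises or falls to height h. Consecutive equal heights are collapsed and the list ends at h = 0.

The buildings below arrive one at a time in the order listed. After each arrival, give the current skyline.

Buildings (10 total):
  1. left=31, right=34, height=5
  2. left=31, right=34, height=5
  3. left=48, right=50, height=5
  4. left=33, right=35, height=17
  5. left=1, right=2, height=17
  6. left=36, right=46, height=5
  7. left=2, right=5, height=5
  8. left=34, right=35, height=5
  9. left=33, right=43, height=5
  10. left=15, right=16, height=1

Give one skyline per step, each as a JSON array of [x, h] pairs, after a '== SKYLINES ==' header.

== SKYLINES ==
[[31,5],[34,0]]
[[31,5],[34,0]]
[[31,5],[34,0],[48,5],[50,0]]
[[31,5],[33,17],[35,0],[48,5],[50,0]]
[[1,17],[2,0],[31,5],[33,17],[35,0],[48,5],[50,0]]
[[1,17],[2,0],[31,5],[33,17],[35,0],[36,5],[46,0],[48,5],[50,0]]
[[1,17],[2,5],[5,0],[31,5],[33,17],[35,0],[36,5],[46,0],[48,5],[50,0]]
[[1,17],[2,5],[5,0],[31,5],[33,17],[35,0],[36,5],[46,0],[48,5],[50,0]]
[[1,17],[2,5],[5,0],[31,5],[33,17],[35,5],[46,0],[48,5],[50,0]]
[[1,17],[2,5],[5,0],[15,1],[16,0],[31,5],[33,17],[35,5],[46,0],[48,5],[50,0]]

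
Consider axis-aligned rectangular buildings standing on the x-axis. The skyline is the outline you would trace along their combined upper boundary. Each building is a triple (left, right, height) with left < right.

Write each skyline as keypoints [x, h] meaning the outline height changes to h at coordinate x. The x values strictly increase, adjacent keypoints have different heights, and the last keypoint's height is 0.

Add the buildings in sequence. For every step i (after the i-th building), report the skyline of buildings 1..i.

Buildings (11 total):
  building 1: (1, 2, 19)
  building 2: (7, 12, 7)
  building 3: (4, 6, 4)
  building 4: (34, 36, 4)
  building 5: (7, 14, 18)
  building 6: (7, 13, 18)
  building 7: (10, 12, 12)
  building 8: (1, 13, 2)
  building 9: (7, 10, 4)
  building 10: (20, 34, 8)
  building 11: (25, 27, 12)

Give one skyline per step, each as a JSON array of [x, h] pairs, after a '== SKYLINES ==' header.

== SKYLINES ==
[[1,19],[2,0]]
[[1,19],[2,0],[7,7],[12,0]]
[[1,19],[2,0],[4,4],[6,0],[7,7],[12,0]]
[[1,19],[2,0],[4,4],[6,0],[7,7],[12,0],[34,4],[36,0]]
[[1,19],[2,0],[4,4],[6,0],[7,18],[14,0],[34,4],[36,0]]
[[1,19],[2,0],[4,4],[6,0],[7,18],[14,0],[34,4],[36,0]]
[[1,19],[2,0],[4,4],[6,0],[7,18],[14,0],[34,4],[36,0]]
[[1,19],[2,2],[4,4],[6,2],[7,18],[14,0],[34,4],[36,0]]
[[1,19],[2,2],[4,4],[6,2],[7,18],[14,0],[34,4],[36,0]]
[[1,19],[2,2],[4,4],[6,2],[7,18],[14,0],[20,8],[34,4],[36,0]]
[[1,19],[2,2],[4,4],[6,2],[7,18],[14,0],[20,8],[25,12],[27,8],[34,4],[36,0]]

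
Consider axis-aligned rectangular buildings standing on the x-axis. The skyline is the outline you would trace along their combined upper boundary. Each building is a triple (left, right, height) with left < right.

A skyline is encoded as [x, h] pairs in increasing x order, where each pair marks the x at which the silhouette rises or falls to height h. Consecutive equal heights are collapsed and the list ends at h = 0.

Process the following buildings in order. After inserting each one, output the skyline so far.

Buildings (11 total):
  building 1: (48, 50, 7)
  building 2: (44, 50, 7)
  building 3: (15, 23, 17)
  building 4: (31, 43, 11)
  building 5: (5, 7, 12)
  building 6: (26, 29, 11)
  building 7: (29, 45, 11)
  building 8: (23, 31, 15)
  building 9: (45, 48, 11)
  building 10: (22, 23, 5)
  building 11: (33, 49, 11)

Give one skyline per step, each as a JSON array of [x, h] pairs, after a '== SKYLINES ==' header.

== SKYLINES ==
[[48,7],[50,0]]
[[44,7],[50,0]]
[[15,17],[23,0],[44,7],[50,0]]
[[15,17],[23,0],[31,11],[43,0],[44,7],[50,0]]
[[5,12],[7,0],[15,17],[23,0],[31,11],[43,0],[44,7],[50,0]]
[[5,12],[7,0],[15,17],[23,0],[26,11],[29,0],[31,11],[43,0],[44,7],[50,0]]
[[5,12],[7,0],[15,17],[23,0],[26,11],[45,7],[50,0]]
[[5,12],[7,0],[15,17],[23,15],[31,11],[45,7],[50,0]]
[[5,12],[7,0],[15,17],[23,15],[31,11],[48,7],[50,0]]
[[5,12],[7,0],[15,17],[23,15],[31,11],[48,7],[50,0]]
[[5,12],[7,0],[15,17],[23,15],[31,11],[49,7],[50,0]]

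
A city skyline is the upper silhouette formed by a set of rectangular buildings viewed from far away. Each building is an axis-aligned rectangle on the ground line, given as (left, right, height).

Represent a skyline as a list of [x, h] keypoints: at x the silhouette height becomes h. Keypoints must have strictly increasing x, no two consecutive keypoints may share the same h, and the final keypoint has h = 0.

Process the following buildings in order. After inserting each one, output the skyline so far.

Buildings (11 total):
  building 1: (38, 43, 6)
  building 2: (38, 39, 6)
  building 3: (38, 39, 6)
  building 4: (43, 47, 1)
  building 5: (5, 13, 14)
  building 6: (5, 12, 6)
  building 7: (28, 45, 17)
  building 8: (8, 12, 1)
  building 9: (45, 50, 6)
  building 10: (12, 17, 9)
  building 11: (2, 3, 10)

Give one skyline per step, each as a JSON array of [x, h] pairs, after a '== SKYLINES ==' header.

== SKYLINES ==
[[38,6],[43,0]]
[[38,6],[43,0]]
[[38,6],[43,0]]
[[38,6],[43,1],[47,0]]
[[5,14],[13,0],[38,6],[43,1],[47,0]]
[[5,14],[13,0],[38,6],[43,1],[47,0]]
[[5,14],[13,0],[28,17],[45,1],[47,0]]
[[5,14],[13,0],[28,17],[45,1],[47,0]]
[[5,14],[13,0],[28,17],[45,6],[50,0]]
[[5,14],[13,9],[17,0],[28,17],[45,6],[50,0]]
[[2,10],[3,0],[5,14],[13,9],[17,0],[28,17],[45,6],[50,0]]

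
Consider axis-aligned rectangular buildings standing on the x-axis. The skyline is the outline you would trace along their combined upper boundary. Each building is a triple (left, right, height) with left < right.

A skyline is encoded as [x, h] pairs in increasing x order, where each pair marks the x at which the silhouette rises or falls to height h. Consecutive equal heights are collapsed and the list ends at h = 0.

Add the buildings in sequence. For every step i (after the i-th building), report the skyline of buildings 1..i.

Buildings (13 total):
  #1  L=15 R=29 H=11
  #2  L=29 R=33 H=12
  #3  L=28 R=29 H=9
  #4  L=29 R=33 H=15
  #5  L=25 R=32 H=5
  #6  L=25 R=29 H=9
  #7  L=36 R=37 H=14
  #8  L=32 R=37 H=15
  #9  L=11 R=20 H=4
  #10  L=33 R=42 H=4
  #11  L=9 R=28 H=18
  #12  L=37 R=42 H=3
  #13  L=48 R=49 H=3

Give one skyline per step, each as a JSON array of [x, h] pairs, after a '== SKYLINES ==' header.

== SKYLINES ==
[[15,11],[29,0]]
[[15,11],[29,12],[33,0]]
[[15,11],[29,12],[33,0]]
[[15,11],[29,15],[33,0]]
[[15,11],[29,15],[33,0]]
[[15,11],[29,15],[33,0]]
[[15,11],[29,15],[33,0],[36,14],[37,0]]
[[15,11],[29,15],[37,0]]
[[11,4],[15,11],[29,15],[37,0]]
[[11,4],[15,11],[29,15],[37,4],[42,0]]
[[9,18],[28,11],[29,15],[37,4],[42,0]]
[[9,18],[28,11],[29,15],[37,4],[42,0]]
[[9,18],[28,11],[29,15],[37,4],[42,0],[48,3],[49,0]]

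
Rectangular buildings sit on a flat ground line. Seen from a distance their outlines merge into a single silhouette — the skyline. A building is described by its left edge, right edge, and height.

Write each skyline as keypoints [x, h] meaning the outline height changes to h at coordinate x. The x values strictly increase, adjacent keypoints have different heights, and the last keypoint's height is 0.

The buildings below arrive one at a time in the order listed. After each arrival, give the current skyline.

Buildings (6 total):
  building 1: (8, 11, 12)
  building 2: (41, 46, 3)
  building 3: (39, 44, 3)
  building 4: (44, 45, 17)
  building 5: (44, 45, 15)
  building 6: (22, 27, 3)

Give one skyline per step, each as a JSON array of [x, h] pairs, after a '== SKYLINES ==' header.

== SKYLINES ==
[[8,12],[11,0]]
[[8,12],[11,0],[41,3],[46,0]]
[[8,12],[11,0],[39,3],[46,0]]
[[8,12],[11,0],[39,3],[44,17],[45,3],[46,0]]
[[8,12],[11,0],[39,3],[44,17],[45,3],[46,0]]
[[8,12],[11,0],[22,3],[27,0],[39,3],[44,17],[45,3],[46,0]]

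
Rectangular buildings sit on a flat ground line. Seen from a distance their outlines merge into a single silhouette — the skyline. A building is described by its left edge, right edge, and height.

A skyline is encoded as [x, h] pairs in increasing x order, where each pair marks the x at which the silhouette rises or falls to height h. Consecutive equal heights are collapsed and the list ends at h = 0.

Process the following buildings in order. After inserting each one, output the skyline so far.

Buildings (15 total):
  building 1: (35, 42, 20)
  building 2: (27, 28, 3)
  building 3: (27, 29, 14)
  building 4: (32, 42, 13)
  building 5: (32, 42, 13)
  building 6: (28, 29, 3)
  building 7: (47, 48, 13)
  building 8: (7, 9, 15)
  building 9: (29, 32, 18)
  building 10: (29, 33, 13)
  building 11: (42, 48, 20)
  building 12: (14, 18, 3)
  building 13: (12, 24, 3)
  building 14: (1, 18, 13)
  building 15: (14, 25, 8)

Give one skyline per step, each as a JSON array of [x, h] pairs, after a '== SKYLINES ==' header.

== SKYLINES ==
[[35,20],[42,0]]
[[27,3],[28,0],[35,20],[42,0]]
[[27,14],[29,0],[35,20],[42,0]]
[[27,14],[29,0],[32,13],[35,20],[42,0]]
[[27,14],[29,0],[32,13],[35,20],[42,0]]
[[27,14],[29,0],[32,13],[35,20],[42,0]]
[[27,14],[29,0],[32,13],[35,20],[42,0],[47,13],[48,0]]
[[7,15],[9,0],[27,14],[29,0],[32,13],[35,20],[42,0],[47,13],[48,0]]
[[7,15],[9,0],[27,14],[29,18],[32,13],[35,20],[42,0],[47,13],[48,0]]
[[7,15],[9,0],[27,14],[29,18],[32,13],[35,20],[42,0],[47,13],[48,0]]
[[7,15],[9,0],[27,14],[29,18],[32,13],[35,20],[48,0]]
[[7,15],[9,0],[14,3],[18,0],[27,14],[29,18],[32,13],[35,20],[48,0]]
[[7,15],[9,0],[12,3],[24,0],[27,14],[29,18],[32,13],[35,20],[48,0]]
[[1,13],[7,15],[9,13],[18,3],[24,0],[27,14],[29,18],[32,13],[35,20],[48,0]]
[[1,13],[7,15],[9,13],[18,8],[25,0],[27,14],[29,18],[32,13],[35,20],[48,0]]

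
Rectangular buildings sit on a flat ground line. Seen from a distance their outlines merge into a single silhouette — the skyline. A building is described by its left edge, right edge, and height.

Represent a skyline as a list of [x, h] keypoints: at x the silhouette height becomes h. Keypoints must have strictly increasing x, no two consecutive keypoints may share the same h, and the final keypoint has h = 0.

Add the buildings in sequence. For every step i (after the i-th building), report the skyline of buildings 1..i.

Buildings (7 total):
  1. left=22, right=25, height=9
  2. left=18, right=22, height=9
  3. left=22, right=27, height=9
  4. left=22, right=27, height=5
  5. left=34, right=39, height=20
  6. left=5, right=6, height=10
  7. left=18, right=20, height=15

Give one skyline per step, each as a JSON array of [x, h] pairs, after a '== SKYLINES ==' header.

== SKYLINES ==
[[22,9],[25,0]]
[[18,9],[25,0]]
[[18,9],[27,0]]
[[18,9],[27,0]]
[[18,9],[27,0],[34,20],[39,0]]
[[5,10],[6,0],[18,9],[27,0],[34,20],[39,0]]
[[5,10],[6,0],[18,15],[20,9],[27,0],[34,20],[39,0]]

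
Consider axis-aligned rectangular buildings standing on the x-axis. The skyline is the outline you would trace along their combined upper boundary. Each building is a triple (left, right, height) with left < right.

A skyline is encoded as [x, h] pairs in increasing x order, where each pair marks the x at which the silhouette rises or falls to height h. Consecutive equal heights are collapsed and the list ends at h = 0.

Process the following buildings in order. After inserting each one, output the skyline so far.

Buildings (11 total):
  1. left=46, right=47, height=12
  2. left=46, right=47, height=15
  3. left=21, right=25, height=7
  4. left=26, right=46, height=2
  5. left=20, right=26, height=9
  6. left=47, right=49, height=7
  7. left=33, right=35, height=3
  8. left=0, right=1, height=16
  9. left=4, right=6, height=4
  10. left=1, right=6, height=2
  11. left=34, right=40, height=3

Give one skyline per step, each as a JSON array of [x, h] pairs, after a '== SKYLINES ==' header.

== SKYLINES ==
[[46,12],[47,0]]
[[46,15],[47,0]]
[[21,7],[25,0],[46,15],[47,0]]
[[21,7],[25,0],[26,2],[46,15],[47,0]]
[[20,9],[26,2],[46,15],[47,0]]
[[20,9],[26,2],[46,15],[47,7],[49,0]]
[[20,9],[26,2],[33,3],[35,2],[46,15],[47,7],[49,0]]
[[0,16],[1,0],[20,9],[26,2],[33,3],[35,2],[46,15],[47,7],[49,0]]
[[0,16],[1,0],[4,4],[6,0],[20,9],[26,2],[33,3],[35,2],[46,15],[47,7],[49,0]]
[[0,16],[1,2],[4,4],[6,0],[20,9],[26,2],[33,3],[35,2],[46,15],[47,7],[49,0]]
[[0,16],[1,2],[4,4],[6,0],[20,9],[26,2],[33,3],[40,2],[46,15],[47,7],[49,0]]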